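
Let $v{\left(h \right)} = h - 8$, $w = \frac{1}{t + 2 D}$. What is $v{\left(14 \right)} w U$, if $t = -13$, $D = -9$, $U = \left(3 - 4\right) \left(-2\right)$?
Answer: $- \frac{12}{31} \approx -0.3871$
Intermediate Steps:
$U = 2$ ($U = \left(-1\right) \left(-2\right) = 2$)
$w = - \frac{1}{31}$ ($w = \frac{1}{-13 + 2 \left(-9\right)} = \frac{1}{-13 - 18} = \frac{1}{-31} = - \frac{1}{31} \approx -0.032258$)
$v{\left(h \right)} = -8 + h$ ($v{\left(h \right)} = h - 8 = -8 + h$)
$v{\left(14 \right)} w U = \left(-8 + 14\right) \left(- \frac{1}{31}\right) 2 = 6 \left(- \frac{1}{31}\right) 2 = \left(- \frac{6}{31}\right) 2 = - \frac{12}{31}$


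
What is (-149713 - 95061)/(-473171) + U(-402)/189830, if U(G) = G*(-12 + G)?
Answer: 62607175804/44911025465 ≈ 1.3940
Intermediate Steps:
(-149713 - 95061)/(-473171) + U(-402)/189830 = (-149713 - 95061)/(-473171) - 402*(-12 - 402)/189830 = -244774*(-1/473171) - 402*(-414)*(1/189830) = 244774/473171 + 166428*(1/189830) = 244774/473171 + 83214/94915 = 62607175804/44911025465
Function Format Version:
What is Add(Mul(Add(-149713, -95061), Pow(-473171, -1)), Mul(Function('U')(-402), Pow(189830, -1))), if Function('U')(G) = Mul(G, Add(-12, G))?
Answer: Rational(62607175804, 44911025465) ≈ 1.3940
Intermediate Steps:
Add(Mul(Add(-149713, -95061), Pow(-473171, -1)), Mul(Function('U')(-402), Pow(189830, -1))) = Add(Mul(Add(-149713, -95061), Pow(-473171, -1)), Mul(Mul(-402, Add(-12, -402)), Pow(189830, -1))) = Add(Mul(-244774, Rational(-1, 473171)), Mul(Mul(-402, -414), Rational(1, 189830))) = Add(Rational(244774, 473171), Mul(166428, Rational(1, 189830))) = Add(Rational(244774, 473171), Rational(83214, 94915)) = Rational(62607175804, 44911025465)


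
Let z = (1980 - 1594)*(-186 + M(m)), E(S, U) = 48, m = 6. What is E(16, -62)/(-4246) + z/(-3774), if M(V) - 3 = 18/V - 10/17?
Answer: 1257128834/68103717 ≈ 18.459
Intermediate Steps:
M(V) = 41/17 + 18/V (M(V) = 3 + (18/V - 10/17) = 3 + (-10/17 + 18/V) = 41/17 + 18/V)
z = -1185020/17 (z = (1980 - 1594)*(-186 + (41/17 + 18/6)) = 386*(-186 + (41/17 + 18*(1/6))) = 386*(-186 + (41/17 + 3)) = 386*(-186 + 92/17) = 386*(-3070/17) = -1185020/17 ≈ -69707.)
E(16, -62)/(-4246) + z/(-3774) = 48/(-4246) - 1185020/17/(-3774) = 48*(-1/4246) - 1185020/17*(-1/3774) = -24/2123 + 592510/32079 = 1257128834/68103717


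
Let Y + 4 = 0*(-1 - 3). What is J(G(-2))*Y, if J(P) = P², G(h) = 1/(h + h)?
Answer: -¼ ≈ -0.25000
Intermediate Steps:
G(h) = 1/(2*h)
Y = -4 (Y = -4 + 0*(-1 - 3) = -4 + 0*(-4) = -4 + 0 = -4)
J(G(-2))*Y = ((½)/(-2))²*(-4) = ((½)*(-½))²*(-4) = (-¼)²*(-4) = (1/16)*(-4) = -¼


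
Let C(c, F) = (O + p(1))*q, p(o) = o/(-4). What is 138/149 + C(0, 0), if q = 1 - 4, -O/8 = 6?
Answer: 86823/596 ≈ 145.68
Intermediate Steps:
O = -48 (O = -8*6 = -48)
p(o) = -o/4 (p(o) = o*(-1/4) = -o/4)
q = -3
C(c, F) = 579/4 (C(c, F) = (-48 - 1/4*1)*(-3) = (-48 - 1/4)*(-3) = -193/4*(-3) = 579/4)
138/149 + C(0, 0) = 138/149 + 579/4 = 86823/596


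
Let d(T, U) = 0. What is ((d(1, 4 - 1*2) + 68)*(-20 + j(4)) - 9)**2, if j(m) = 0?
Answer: 1874161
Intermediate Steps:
((d(1, 4 - 1*2) + 68)*(-20 + j(4)) - 9)**2 = ((0 + 68)*(-20 + 0) - 9)**2 = (68*(-20) - 9)**2 = (-1360 - 9)**2 = (-1369)**2 = 1874161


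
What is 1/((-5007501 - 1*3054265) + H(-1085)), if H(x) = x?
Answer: -1/8062851 ≈ -1.2403e-7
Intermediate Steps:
1/((-5007501 - 1*3054265) + H(-1085)) = 1/((-5007501 - 1*3054265) - 1085) = 1/((-5007501 - 3054265) - 1085) = 1/(-8061766 - 1085) = 1/(-8062851) = -1/8062851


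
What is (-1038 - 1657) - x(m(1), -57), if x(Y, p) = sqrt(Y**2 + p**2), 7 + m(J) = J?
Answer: -2695 - 3*sqrt(365) ≈ -2752.3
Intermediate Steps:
m(J) = -7 + J
(-1038 - 1657) - x(m(1), -57) = (-1038 - 1657) - sqrt((-7 + 1)**2 + (-57)**2) = -2695 - sqrt((-6)**2 + 3249) = -2695 - sqrt(36 + 3249) = -2695 - sqrt(3285) = -2695 - 3*sqrt(365)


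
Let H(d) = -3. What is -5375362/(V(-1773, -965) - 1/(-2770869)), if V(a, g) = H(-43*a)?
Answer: 7447211964789/4156303 ≈ 1.7918e+6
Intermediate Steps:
V(a, g) = -3
-5375362/(V(-1773, -965) - 1/(-2770869)) = -5375362/(-3 - 1/(-2770869)) = -5375362/(-3 - 1*(-1/2770869)) = -5375362/(-3 + 1/2770869) = -5375362/(-8312606/2770869) = -5375362*(-2770869/8312606) = 7447211964789/4156303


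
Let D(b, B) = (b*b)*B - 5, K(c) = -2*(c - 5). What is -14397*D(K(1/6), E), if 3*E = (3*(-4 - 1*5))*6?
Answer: 72719247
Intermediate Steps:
E = -54 (E = ((3*(-4 - 1*5))*6)/3 = ((3*(-4 - 5))*6)/3 = ((3*(-9))*6)/3 = (-27*6)/3 = (⅓)*(-162) = -54)
K(c) = 10 - 2*c (K(c) = -2*(-5 + c) = 10 - 2*c)
D(b, B) = -5 + B*b² (D(b, B) = b²*B - 5 = B*b² - 5 = -5 + B*b²)
-14397*D(K(1/6), E) = -14397*(-5 - 54*(10 - 2/6)²) = -14397*(-5 - 54*(10 - 2*⅙)²) = -14397*(-5 - 54*(10 - ⅓)²) = -14397*(-5 - 54*(29/3)²) = -14397*(-5 - 54*841/9) = -14397*(-5 - 5046) = -14397*(-5051) = 72719247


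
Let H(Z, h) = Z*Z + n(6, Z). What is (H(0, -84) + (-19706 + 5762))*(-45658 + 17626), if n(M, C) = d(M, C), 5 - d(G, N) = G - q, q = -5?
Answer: 391046400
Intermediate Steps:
d(G, N) = -G (d(G, N) = 5 - (G - 1*(-5)) = 5 - (G + 5) = 5 - (5 + G) = 5 + (-5 - G) = -G)
n(M, C) = -M
H(Z, h) = -6 + Z² (H(Z, h) = Z*Z - 1*6 = Z² - 6 = -6 + Z²)
(H(0, -84) + (-19706 + 5762))*(-45658 + 17626) = ((-6 + 0²) + (-19706 + 5762))*(-45658 + 17626) = ((-6 + 0) - 13944)*(-28032) = (-6 - 13944)*(-28032) = -13950*(-28032) = 391046400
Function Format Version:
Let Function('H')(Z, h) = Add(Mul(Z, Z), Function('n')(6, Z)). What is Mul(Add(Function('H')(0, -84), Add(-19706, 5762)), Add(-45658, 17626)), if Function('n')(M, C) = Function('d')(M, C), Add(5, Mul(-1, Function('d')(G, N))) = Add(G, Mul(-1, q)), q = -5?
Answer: 391046400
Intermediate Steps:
Function('d')(G, N) = Mul(-1, G) (Function('d')(G, N) = Add(5, Mul(-1, Add(G, Mul(-1, -5)))) = Add(5, Mul(-1, Add(G, 5))) = Add(5, Mul(-1, Add(5, G))) = Add(5, Add(-5, Mul(-1, G))) = Mul(-1, G))
Function('n')(M, C) = Mul(-1, M)
Function('H')(Z, h) = Add(-6, Pow(Z, 2)) (Function('H')(Z, h) = Add(Mul(Z, Z), Mul(-1, 6)) = Add(Pow(Z, 2), -6) = Add(-6, Pow(Z, 2)))
Mul(Add(Function('H')(0, -84), Add(-19706, 5762)), Add(-45658, 17626)) = Mul(Add(Add(-6, Pow(0, 2)), Add(-19706, 5762)), Add(-45658, 17626)) = Mul(Add(Add(-6, 0), -13944), -28032) = Mul(Add(-6, -13944), -28032) = Mul(-13950, -28032) = 391046400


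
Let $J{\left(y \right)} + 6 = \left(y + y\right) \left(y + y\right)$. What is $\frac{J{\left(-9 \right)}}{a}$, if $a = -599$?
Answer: $- \frac{318}{599} \approx -0.53088$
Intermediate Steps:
$J{\left(y \right)} = -6 + 4 y^{2}$ ($J{\left(y \right)} = -6 + \left(y + y\right) \left(y + y\right) = -6 + 2 y 2 y = -6 + 4 y^{2}$)
$\frac{J{\left(-9 \right)}}{a} = \frac{-6 + 4 \left(-9\right)^{2}}{-599} = \left(-6 + 4 \cdot 81\right) \left(- \frac{1}{599}\right) = \left(-6 + 324\right) \left(- \frac{1}{599}\right) = 318 \left(- \frac{1}{599}\right) = - \frac{318}{599}$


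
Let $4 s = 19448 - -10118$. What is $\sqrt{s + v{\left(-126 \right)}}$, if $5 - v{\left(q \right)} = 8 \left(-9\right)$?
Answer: $\frac{\sqrt{29874}}{2} \approx 86.421$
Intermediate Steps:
$s = \frac{14783}{2}$ ($s = \frac{19448 - -10118}{4} = \frac{19448 + 10118}{4} = \frac{1}{4} \cdot 29566 = \frac{14783}{2} \approx 7391.5$)
$v{\left(q \right)} = 77$ ($v{\left(q \right)} = 5 - 8 \left(-9\right) = 5 - -72 = 5 + 72 = 77$)
$\sqrt{s + v{\left(-126 \right)}} = \sqrt{\frac{14783}{2} + 77} = \sqrt{\frac{14937}{2}} = \frac{\sqrt{29874}}{2}$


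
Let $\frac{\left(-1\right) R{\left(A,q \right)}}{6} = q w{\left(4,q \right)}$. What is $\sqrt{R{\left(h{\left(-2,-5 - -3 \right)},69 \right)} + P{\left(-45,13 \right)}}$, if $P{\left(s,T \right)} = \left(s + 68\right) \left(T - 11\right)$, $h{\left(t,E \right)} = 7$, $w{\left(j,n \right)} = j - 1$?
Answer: $2 i \sqrt{299} \approx 34.583 i$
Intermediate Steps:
$w{\left(j,n \right)} = -1 + j$
$R{\left(A,q \right)} = - 18 q$ ($R{\left(A,q \right)} = - 6 q \left(-1 + 4\right) = - 6 q 3 = - 6 \cdot 3 q = - 18 q$)
$P{\left(s,T \right)} = \left(-11 + T\right) \left(68 + s\right)$ ($P{\left(s,T \right)} = \left(68 + s\right) \left(-11 + T\right) = \left(-11 + T\right) \left(68 + s\right)$)
$\sqrt{R{\left(h{\left(-2,-5 - -3 \right)},69 \right)} + P{\left(-45,13 \right)}} = \sqrt{\left(-18\right) 69 + \left(-748 - -495 + 68 \cdot 13 + 13 \left(-45\right)\right)} = \sqrt{-1242 + \left(-748 + 495 + 884 - 585\right)} = \sqrt{-1242 + 46} = \sqrt{-1196} = 2 i \sqrt{299}$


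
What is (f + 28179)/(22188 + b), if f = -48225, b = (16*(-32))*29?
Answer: -10023/3670 ≈ -2.7311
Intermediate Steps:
b = -14848 (b = -512*29 = -14848)
(f + 28179)/(22188 + b) = (-48225 + 28179)/(22188 - 14848) = -20046/7340 = -20046*1/7340 = -10023/3670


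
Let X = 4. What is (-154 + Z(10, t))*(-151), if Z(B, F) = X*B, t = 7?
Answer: 17214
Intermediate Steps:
Z(B, F) = 4*B
(-154 + Z(10, t))*(-151) = (-154 + 4*10)*(-151) = (-154 + 40)*(-151) = -114*(-151) = 17214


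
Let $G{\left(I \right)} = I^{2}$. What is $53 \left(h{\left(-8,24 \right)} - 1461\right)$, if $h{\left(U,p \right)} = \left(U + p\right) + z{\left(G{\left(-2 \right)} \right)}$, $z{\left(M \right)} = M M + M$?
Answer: $-75525$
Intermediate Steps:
$z{\left(M \right)} = M + M^{2}$ ($z{\left(M \right)} = M^{2} + M = M + M^{2}$)
$h{\left(U,p \right)} = 20 + U + p$ ($h{\left(U,p \right)} = \left(U + p\right) + \left(-2\right)^{2} \left(1 + \left(-2\right)^{2}\right) = \left(U + p\right) + 4 \left(1 + 4\right) = \left(U + p\right) + 4 \cdot 5 = \left(U + p\right) + 20 = 20 + U + p$)
$53 \left(h{\left(-8,24 \right)} - 1461\right) = 53 \left(\left(20 - 8 + 24\right) - 1461\right) = 53 \left(36 - 1461\right) = 53 \left(-1425\right) = -75525$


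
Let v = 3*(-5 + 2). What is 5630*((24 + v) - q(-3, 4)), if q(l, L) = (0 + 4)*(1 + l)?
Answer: 129490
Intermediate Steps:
q(l, L) = 4 + 4*l (q(l, L) = 4*(1 + l) = 4 + 4*l)
v = -9 (v = 3*(-3) = -9)
5630*((24 + v) - q(-3, 4)) = 5630*((24 - 9) - (4 + 4*(-3))) = 5630*(15 - (4 - 12)) = 5630*(15 - 1*(-8)) = 5630*(15 + 8) = 5630*23 = 129490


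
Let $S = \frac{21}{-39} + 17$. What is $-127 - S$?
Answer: $- \frac{1865}{13} \approx -143.46$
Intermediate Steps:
$S = \frac{214}{13}$ ($S = 21 \left(- \frac{1}{39}\right) + 17 = - \frac{7}{13} + 17 = \frac{214}{13} \approx 16.462$)
$-127 - S = -127 - \frac{214}{13} = - \frac{1865}{13}$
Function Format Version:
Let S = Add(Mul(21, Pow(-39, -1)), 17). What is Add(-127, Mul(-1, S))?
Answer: Rational(-1865, 13) ≈ -143.46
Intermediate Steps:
S = Rational(214, 13) (S = Add(Mul(21, Rational(-1, 39)), 17) = Add(Rational(-7, 13), 17) = Rational(214, 13) ≈ 16.462)
Add(-127, Mul(-1, S)) = Add(-127, Mul(-1, Rational(214, 13))) = Add(-127, Rational(-214, 13)) = Rational(-1865, 13)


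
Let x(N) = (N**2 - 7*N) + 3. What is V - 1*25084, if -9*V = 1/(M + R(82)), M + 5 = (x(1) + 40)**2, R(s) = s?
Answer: -326443177/13014 ≈ -25084.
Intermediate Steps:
x(N) = 3 + N**2 - 7*N
M = 1364 (M = -5 + ((3 + 1**2 - 7*1) + 40)**2 = -5 + ((3 + 1 - 7) + 40)**2 = -5 + (-3 + 40)**2 = -5 + 37**2 = -5 + 1369 = 1364)
V = -1/13014 (V = -1/(9*(1364 + 82)) = -1/9/1446 = -1/9*1/1446 = -1/13014 ≈ -7.6840e-5)
V - 1*25084 = -1/13014 - 1*25084 = -1/13014 - 25084 = -326443177/13014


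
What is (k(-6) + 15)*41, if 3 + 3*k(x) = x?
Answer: 492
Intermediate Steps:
k(x) = -1 + x/3
(k(-6) + 15)*41 = ((-1 + (1/3)*(-6)) + 15)*41 = ((-1 - 2) + 15)*41 = (-3 + 15)*41 = 12*41 = 492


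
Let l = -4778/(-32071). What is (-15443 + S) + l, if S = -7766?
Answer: -744331061/32071 ≈ -23209.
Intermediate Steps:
l = 4778/32071 (l = -4778*(-1/32071) = 4778/32071 ≈ 0.14898)
(-15443 + S) + l = (-15443 - 7766) + 4778/32071 = -23209 + 4778/32071 = -744331061/32071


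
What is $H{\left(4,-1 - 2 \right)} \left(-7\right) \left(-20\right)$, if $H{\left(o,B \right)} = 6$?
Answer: $840$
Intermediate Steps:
$H{\left(4,-1 - 2 \right)} \left(-7\right) \left(-20\right) = 6 \left(-7\right) \left(-20\right) = \left(-42\right) \left(-20\right) = 840$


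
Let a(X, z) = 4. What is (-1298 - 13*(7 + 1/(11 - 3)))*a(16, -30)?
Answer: -11125/2 ≈ -5562.5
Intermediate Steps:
(-1298 - 13*(7 + 1/(11 - 3)))*a(16, -30) = (-1298 - 13*(7 + 1/(11 - 3)))*4 = (-1298 - 13*(7 + 1/8))*4 = (-1298 - 13*57/8)*4 = (-1298 - 741/8)*4 = -11125/8*4 = -11125/2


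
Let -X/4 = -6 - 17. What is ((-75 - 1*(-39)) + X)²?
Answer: 3136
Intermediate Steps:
X = 92 (X = -4*(-6 - 17) = -4*(-23) = 92)
((-75 - 1*(-39)) + X)² = ((-75 - 1*(-39)) + 92)² = ((-75 + 39) + 92)² = (-36 + 92)² = 56² = 3136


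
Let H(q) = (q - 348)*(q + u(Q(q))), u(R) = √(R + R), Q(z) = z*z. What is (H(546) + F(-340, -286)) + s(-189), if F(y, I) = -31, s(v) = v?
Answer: 107888 + 108108*√2 ≈ 2.6078e+5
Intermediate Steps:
Q(z) = z²
u(R) = √2*√R (u(R) = √(2*R) = √2*√R)
H(q) = (-348 + q)*(q + √2*√(q²)) (H(q) = (q - 348)*(q + √2*√(q²)) = (-348 + q)*(q + √2*√(q²)))
(H(546) + F(-340, -286)) + s(-189) = ((546² - 348*546 - 348*√2*√(546²) + 546*√2*√(546²)) - 31) - 189 = ((298116 - 190008 - 348*√2*√298116 + 546*√2*√298116) - 31) - 189 = ((298116 - 190008 - 348*√2*546 + 546*√2*546) - 31) - 189 = ((298116 - 190008 - 190008*√2 + 298116*√2) - 31) - 189 = ((108108 + 108108*√2) - 31) - 189 = (108077 + 108108*√2) - 189 = 107888 + 108108*√2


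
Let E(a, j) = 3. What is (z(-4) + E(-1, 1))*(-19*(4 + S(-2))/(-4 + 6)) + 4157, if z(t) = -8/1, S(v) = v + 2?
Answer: 4347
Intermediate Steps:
S(v) = 2 + v
z(t) = -8 (z(t) = -8*1 = -8)
(z(-4) + E(-1, 1))*(-19*(4 + S(-2))/(-4 + 6)) + 4157 = (-8 + 3)*(-19*(4 + (2 - 2))/(-4 + 6)) + 4157 = -(-95)*(4 + 0)/2 + 4157 = -(-95)*4*(1/2) + 4157 = -(-95)*2 + 4157 = -5*(-38) + 4157 = 190 + 4157 = 4347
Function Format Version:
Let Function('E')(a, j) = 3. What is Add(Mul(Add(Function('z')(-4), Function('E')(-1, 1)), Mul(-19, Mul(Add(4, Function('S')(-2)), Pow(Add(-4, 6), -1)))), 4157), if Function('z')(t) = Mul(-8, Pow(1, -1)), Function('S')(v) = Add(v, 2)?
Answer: 4347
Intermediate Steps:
Function('S')(v) = Add(2, v)
Function('z')(t) = -8 (Function('z')(t) = Mul(-8, 1) = -8)
Add(Mul(Add(Function('z')(-4), Function('E')(-1, 1)), Mul(-19, Mul(Add(4, Function('S')(-2)), Pow(Add(-4, 6), -1)))), 4157) = Add(Mul(Add(-8, 3), Mul(-19, Mul(Add(4, Add(2, -2)), Pow(Add(-4, 6), -1)))), 4157) = Add(Mul(-5, Mul(-19, Mul(Add(4, 0), Pow(2, -1)))), 4157) = Add(Mul(-5, Mul(-19, Mul(4, Rational(1, 2)))), 4157) = Add(Mul(-5, Mul(-19, 2)), 4157) = Add(Mul(-5, -38), 4157) = Add(190, 4157) = 4347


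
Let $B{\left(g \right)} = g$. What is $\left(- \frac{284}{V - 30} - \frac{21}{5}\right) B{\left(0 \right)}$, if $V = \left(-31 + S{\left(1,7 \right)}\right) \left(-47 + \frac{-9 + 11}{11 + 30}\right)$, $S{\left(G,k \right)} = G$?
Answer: $0$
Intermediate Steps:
$V = \frac{57750}{41}$ ($V = \left(-31 + 1\right) \left(-47 + \frac{-9 + 11}{11 + 30}\right) = - 30 \left(-47 + \frac{2}{41}\right) = \left(-30\right) \left(- \frac{1925}{41}\right) = \frac{57750}{41} \approx 1408.5$)
$\left(- \frac{284}{V - 30} - \frac{21}{5}\right) B{\left(0 \right)} = \left(- \frac{284}{\frac{57750}{41} - 30} - \frac{21}{5}\right) 0 = \left(- \frac{284}{\frac{56520}{41}} - \frac{21}{5}\right) 0 = \left(\left(-284\right) \frac{41}{56520} - \frac{21}{5}\right) 0 = \left(- \frac{2911}{14130} - \frac{21}{5}\right) 0 = \left(- \frac{62257}{14130}\right) 0 = 0$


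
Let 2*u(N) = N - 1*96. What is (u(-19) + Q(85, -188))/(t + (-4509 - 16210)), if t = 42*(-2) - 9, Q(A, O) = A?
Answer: -5/3784 ≈ -0.0013214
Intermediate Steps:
u(N) = -48 + N/2 (u(N) = (N - 1*96)/2 = (N - 96)/2 = (-96 + N)/2 = -48 + N/2)
t = -93 (t = -84 - 9 = -93)
(u(-19) + Q(85, -188))/(t + (-4509 - 16210)) = ((-48 + (½)*(-19)) + 85)/(-93 + (-4509 - 16210)) = ((-48 - 19/2) + 85)/(-93 - 20719) = (-115/2 + 85)/(-20812) = (55/2)*(-1/20812) = -5/3784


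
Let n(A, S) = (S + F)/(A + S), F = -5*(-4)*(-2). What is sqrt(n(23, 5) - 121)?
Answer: I*sqrt(489)/2 ≈ 11.057*I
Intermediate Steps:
F = -40 (F = 20*(-2) = -40)
n(A, S) = (-40 + S)/(A + S) (n(A, S) = (S - 40)/(A + S) = (-40 + S)/(A + S))
sqrt(n(23, 5) - 121) = sqrt((-40 + 5)/(23 + 5) - 121) = sqrt(-35/28 - 121) = sqrt((1/28)*(-35) - 121) = sqrt(-5/4 - 121) = sqrt(-489/4) = I*sqrt(489)/2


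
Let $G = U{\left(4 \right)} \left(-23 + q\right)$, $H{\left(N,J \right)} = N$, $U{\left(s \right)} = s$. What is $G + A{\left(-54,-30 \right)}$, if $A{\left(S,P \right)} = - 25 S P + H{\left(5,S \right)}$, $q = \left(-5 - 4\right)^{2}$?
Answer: $-40263$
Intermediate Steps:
$q = 81$ ($q = \left(-9\right)^{2} = 81$)
$G = 232$ ($G = 4 \left(-23 + 81\right) = 4 \cdot 58 = 232$)
$A{\left(S,P \right)} = 5 - 25 P S$ ($A{\left(S,P \right)} = - 25 S P + 5 = - 25 P S + 5 = 5 - 25 P S$)
$G + A{\left(-54,-30 \right)} = 232 + \left(5 - \left(-750\right) \left(-54\right)\right) = 232 + \left(5 - 40500\right) = 232 - 40495 = -40263$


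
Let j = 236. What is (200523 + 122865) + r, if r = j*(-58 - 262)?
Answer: 247868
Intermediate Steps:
r = -75520 (r = 236*(-58 - 262) = 236*(-320) = -75520)
(200523 + 122865) + r = (200523 + 122865) - 75520 = 323388 - 75520 = 247868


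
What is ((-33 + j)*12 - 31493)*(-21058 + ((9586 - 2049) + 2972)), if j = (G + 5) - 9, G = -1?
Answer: 337030001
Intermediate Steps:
j = -5 (j = (-1 + 5) - 9 = 4 - 9 = -5)
((-33 + j)*12 - 31493)*(-21058 + ((9586 - 2049) + 2972)) = ((-33 - 5)*12 - 31493)*(-21058 + ((9586 - 2049) + 2972)) = (-38*12 - 31493)*(-21058 + (7537 + 2972)) = (-456 - 31493)*(-21058 + 10509) = -31949*(-10549) = 337030001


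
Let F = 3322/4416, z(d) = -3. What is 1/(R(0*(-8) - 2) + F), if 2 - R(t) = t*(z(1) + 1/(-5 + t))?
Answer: -15456/54613 ≈ -0.28301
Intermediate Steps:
R(t) = 2 - t*(-3 + 1/(-5 + t))
F = 1661/2208 (F = 3322*(1/4416) = 1661/2208 ≈ 0.75226)
1/(R(0*(-8) - 2) + F) = 1/((-10 - 14*(0*(-8) - 2) + 3*(0*(-8) - 2)**2)/(-5 + (0*(-8) - 2)) + 1661/2208) = 1/((-10 - 14*(0 - 2) + 3*(0 - 2)**2)/(-5 + (0 - 2)) + 1661/2208) = 1/((-10 - 14*(-2) + 3*(-2)**2)/(-5 - 2) + 1661/2208) = 1/((-10 + 28 + 3*4)/(-7) + 1661/2208) = 1/(-(-10 + 28 + 12)/7 + 1661/2208) = 1/(-1/7*30 + 1661/2208) = 1/(-30/7 + 1661/2208) = 1/(-54613/15456) = -15456/54613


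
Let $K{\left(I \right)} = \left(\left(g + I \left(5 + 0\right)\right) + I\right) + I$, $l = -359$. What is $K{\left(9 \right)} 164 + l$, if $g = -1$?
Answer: $9809$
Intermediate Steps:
$K{\left(I \right)} = -1 + 7 I$ ($K{\left(I \right)} = \left(\left(-1 + I \left(5 + 0\right)\right) + I\right) + I = \left(\left(-1 + I 5\right) + I\right) + I = \left(\left(-1 + 5 I\right) + I\right) + I = \left(-1 + 6 I\right) + I = -1 + 7 I$)
$K{\left(9 \right)} 164 + l = \left(-1 + 7 \cdot 9\right) 164 - 359 = \left(-1 + 63\right) 164 - 359 = 62 \cdot 164 - 359 = 10168 - 359 = 9809$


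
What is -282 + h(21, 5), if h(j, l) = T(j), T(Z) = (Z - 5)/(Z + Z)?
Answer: -5914/21 ≈ -281.62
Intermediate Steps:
T(Z) = (-5 + Z)/(2*Z) (T(Z) = (-5 + Z)/((2*Z)) = (-5 + Z)*(1/(2*Z)) = (-5 + Z)/(2*Z))
h(j, l) = (-5 + j)/(2*j)
-282 + h(21, 5) = -282 + (1/2)*(-5 + 21)/21 = -282 + (1/2)*(1/21)*16 = -282 + 8/21 = -5914/21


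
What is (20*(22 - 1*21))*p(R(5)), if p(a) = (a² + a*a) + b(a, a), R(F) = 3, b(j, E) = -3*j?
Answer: 180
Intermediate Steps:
p(a) = -3*a + 2*a² (p(a) = (a² + a*a) - 3*a = (a² + a²) - 3*a = 2*a² - 3*a = -3*a + 2*a²)
(20*(22 - 1*21))*p(R(5)) = (20*(22 - 1*21))*(3*(-3 + 2*3)) = (20*(22 - 21))*(3*(-3 + 6)) = (20*1)*(3*3) = 20*9 = 180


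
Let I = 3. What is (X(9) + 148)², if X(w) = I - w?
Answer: 20164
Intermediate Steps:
X(w) = 3 - w
(X(9) + 148)² = ((3 - 1*9) + 148)² = ((3 - 9) + 148)² = (-6 + 148)² = 142² = 20164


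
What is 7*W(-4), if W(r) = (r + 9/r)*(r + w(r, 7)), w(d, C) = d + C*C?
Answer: -7175/4 ≈ -1793.8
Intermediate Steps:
w(d, C) = d + C²
W(r) = (49 + 2*r)*(r + 9/r) (W(r) = (r + 9/r)*(r + (r + 7²)) = (r + 9/r)*(r + (r + 49)) = (r + 9/r)*(r + (49 + r)) = (r + 9/r)*(49 + 2*r) = (49 + 2*r)*(r + 9/r))
7*W(-4) = 7*(18 + 2*(-4)² + 49*(-4) + 441/(-4)) = 7*(18 + 2*16 - 196 + 441*(-¼)) = 7*(18 + 32 - 196 - 441/4) = 7*(-1025/4) = -7175/4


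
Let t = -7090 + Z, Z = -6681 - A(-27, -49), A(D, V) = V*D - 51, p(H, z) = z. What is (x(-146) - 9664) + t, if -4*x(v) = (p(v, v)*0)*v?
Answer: -24707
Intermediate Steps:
A(D, V) = -51 + D*V (A(D, V) = D*V - 51 = -51 + D*V)
Z = -7953 (Z = -6681 - (-51 - 27*(-49)) = -6681 - (-51 + 1323) = -6681 - 1*1272 = -6681 - 1272 = -7953)
t = -15043 (t = -7090 - 7953 = -15043)
x(v) = 0 (x(v) = -v*0*v/4 = -0*v = -¼*0 = 0)
(x(-146) - 9664) + t = (0 - 9664) - 15043 = -9664 - 15043 = -24707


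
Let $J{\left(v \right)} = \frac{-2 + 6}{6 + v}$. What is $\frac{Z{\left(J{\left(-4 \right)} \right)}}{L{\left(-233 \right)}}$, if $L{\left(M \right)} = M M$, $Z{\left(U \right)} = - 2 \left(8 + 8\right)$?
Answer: $- \frac{32}{54289} \approx -0.00058944$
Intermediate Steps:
$J{\left(v \right)} = \frac{4}{6 + v}$
$Z{\left(U \right)} = -32$ ($Z{\left(U \right)} = \left(-2\right) 16 = -32$)
$L{\left(M \right)} = M^{2}$
$\frac{Z{\left(J{\left(-4 \right)} \right)}}{L{\left(-233 \right)}} = - \frac{32}{\left(-233\right)^{2}} = - \frac{32}{54289}$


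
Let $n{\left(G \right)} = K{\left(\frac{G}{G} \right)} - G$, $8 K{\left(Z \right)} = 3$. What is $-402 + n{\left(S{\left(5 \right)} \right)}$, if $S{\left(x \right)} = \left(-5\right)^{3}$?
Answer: $- \frac{2213}{8} \approx -276.63$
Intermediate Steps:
$K{\left(Z \right)} = \frac{3}{8}$ ($K{\left(Z \right)} = \frac{1}{8} \cdot 3 = \frac{3}{8}$)
$S{\left(x \right)} = -125$
$n{\left(G \right)} = \frac{3}{8} - G$
$-402 + n{\left(S{\left(5 \right)} \right)} = -402 + \left(\frac{3}{8} - -125\right) = -402 + \left(\frac{3}{8} + 125\right) = -402 + \frac{1003}{8} = - \frac{2213}{8}$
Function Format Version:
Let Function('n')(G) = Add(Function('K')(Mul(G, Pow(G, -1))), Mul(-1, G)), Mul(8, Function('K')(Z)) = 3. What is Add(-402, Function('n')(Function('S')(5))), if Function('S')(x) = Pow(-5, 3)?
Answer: Rational(-2213, 8) ≈ -276.63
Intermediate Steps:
Function('K')(Z) = Rational(3, 8) (Function('K')(Z) = Mul(Rational(1, 8), 3) = Rational(3, 8))
Function('S')(x) = -125
Function('n')(G) = Add(Rational(3, 8), Mul(-1, G))
Add(-402, Function('n')(Function('S')(5))) = Add(-402, Add(Rational(3, 8), Mul(-1, -125))) = Add(-402, Add(Rational(3, 8), 125)) = Add(-402, Rational(1003, 8)) = Rational(-2213, 8)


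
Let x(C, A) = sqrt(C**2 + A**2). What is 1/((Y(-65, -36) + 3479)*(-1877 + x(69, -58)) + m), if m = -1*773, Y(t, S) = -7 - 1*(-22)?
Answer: -6559011/42921435005621 - 87350*sqrt(13)/42921435005621 ≈ -1.6015e-7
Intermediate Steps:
x(C, A) = sqrt(A**2 + C**2)
Y(t, S) = 15 (Y(t, S) = -7 + 22 = 15)
m = -773
1/((Y(-65, -36) + 3479)*(-1877 + x(69, -58)) + m) = 1/((15 + 3479)*(-1877 + sqrt((-58)**2 + 69**2)) - 773) = 1/(3494*(-1877 + sqrt(3364 + 4761)) - 773) = 1/(3494*(-1877 + sqrt(8125)) - 773) = 1/(3494*(-1877 + 25*sqrt(13)) - 773) = 1/((-6558238 + 87350*sqrt(13)) - 773) = 1/(-6559011 + 87350*sqrt(13))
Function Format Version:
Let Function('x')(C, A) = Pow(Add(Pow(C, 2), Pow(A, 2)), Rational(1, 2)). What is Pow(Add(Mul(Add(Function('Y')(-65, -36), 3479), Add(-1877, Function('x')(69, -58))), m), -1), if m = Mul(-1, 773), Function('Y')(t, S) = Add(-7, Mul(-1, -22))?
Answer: Add(Rational(-6559011, 42921435005621), Mul(Rational(-87350, 42921435005621), Pow(13, Rational(1, 2)))) ≈ -1.6015e-7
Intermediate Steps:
Function('x')(C, A) = Pow(Add(Pow(A, 2), Pow(C, 2)), Rational(1, 2))
Function('Y')(t, S) = 15 (Function('Y')(t, S) = Add(-7, 22) = 15)
m = -773
Pow(Add(Mul(Add(Function('Y')(-65, -36), 3479), Add(-1877, Function('x')(69, -58))), m), -1) = Pow(Add(Mul(Add(15, 3479), Add(-1877, Pow(Add(Pow(-58, 2), Pow(69, 2)), Rational(1, 2)))), -773), -1) = Pow(Add(Mul(3494, Add(-1877, Pow(Add(3364, 4761), Rational(1, 2)))), -773), -1) = Pow(Add(Mul(3494, Add(-1877, Pow(8125, Rational(1, 2)))), -773), -1) = Pow(Add(Mul(3494, Add(-1877, Mul(25, Pow(13, Rational(1, 2))))), -773), -1) = Pow(Add(Add(-6558238, Mul(87350, Pow(13, Rational(1, 2)))), -773), -1) = Pow(Add(-6559011, Mul(87350, Pow(13, Rational(1, 2)))), -1)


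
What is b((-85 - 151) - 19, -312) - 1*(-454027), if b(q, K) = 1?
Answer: 454028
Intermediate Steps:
b((-85 - 151) - 19, -312) - 1*(-454027) = 1 - 1*(-454027) = 1 + 454027 = 454028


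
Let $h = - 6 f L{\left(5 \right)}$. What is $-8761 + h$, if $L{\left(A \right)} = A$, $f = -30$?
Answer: $-7861$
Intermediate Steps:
$h = 900$ ($h = \left(-6\right) \left(-30\right) 5 = 180 \cdot 5 = 900$)
$-8761 + h = -8761 + 900 = -7861$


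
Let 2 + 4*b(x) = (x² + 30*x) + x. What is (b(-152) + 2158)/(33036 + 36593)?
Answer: 13511/139258 ≈ 0.097021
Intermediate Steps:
b(x) = -½ + x²/4 + 31*x/4 (b(x) = -½ + ((x² + 30*x) + x)/4 = -½ + (x² + 31*x)/4 = -½ + (x²/4 + 31*x/4) = -½ + x²/4 + 31*x/4)
(b(-152) + 2158)/(33036 + 36593) = ((-½ + (¼)*(-152)² + (31/4)*(-152)) + 2158)/(33036 + 36593) = ((-½ + (¼)*23104 - 1178) + 2158)/69629 = ((-½ + 5776 - 1178) + 2158)*(1/69629) = (9195/2 + 2158)*(1/69629) = (13511/2)*(1/69629) = 13511/139258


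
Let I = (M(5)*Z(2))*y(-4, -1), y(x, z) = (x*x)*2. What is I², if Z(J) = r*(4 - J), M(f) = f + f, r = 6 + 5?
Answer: 49561600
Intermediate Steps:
y(x, z) = 2*x² (y(x, z) = x²*2 = 2*x²)
r = 11
M(f) = 2*f
Z(J) = 44 - 11*J (Z(J) = 11*(4 - J) = 44 - 11*J)
I = 7040 (I = ((2*5)*(44 - 11*2))*(2*(-4)²) = (10*(44 - 22))*(2*16) = (10*22)*32 = 220*32 = 7040)
I² = 7040² = 49561600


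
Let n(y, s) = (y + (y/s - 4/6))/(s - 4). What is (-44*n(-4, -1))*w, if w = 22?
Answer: -1936/15 ≈ -129.07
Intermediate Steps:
n(y, s) = (-⅔ + y + y/s)/(-4 + s) (n(y, s) = (y + (y/s - 4*⅙))/(-4 + s) = (y + (y/s - ⅔))/(-4 + s) = (y + (-⅔ + y/s))/(-4 + s) = (-⅔ + y + y/s)/(-4 + s))
(-44*n(-4, -1))*w = -44*(-4 - ⅔*(-1) - 1*(-4))/((-1)*(-4 - 1))*22 = -(-44)*(-4 + ⅔ + 4)/(-5)*22 = -(-44)*(-1)*2/(5*3)*22 = -44*2/15*22 = -88/15*22 = -1936/15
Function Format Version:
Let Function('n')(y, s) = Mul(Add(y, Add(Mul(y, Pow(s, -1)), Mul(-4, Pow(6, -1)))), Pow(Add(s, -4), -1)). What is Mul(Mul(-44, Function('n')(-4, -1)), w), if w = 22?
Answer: Rational(-1936, 15) ≈ -129.07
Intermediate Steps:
Function('n')(y, s) = Mul(Pow(Add(-4, s), -1), Add(Rational(-2, 3), y, Mul(y, Pow(s, -1)))) (Function('n')(y, s) = Mul(Add(y, Add(Mul(y, Pow(s, -1)), Mul(-4, Rational(1, 6)))), Pow(Add(-4, s), -1)) = Mul(Add(y, Add(Mul(y, Pow(s, -1)), Rational(-2, 3))), Pow(Add(-4, s), -1)) = Mul(Add(y, Add(Rational(-2, 3), Mul(y, Pow(s, -1)))), Pow(Add(-4, s), -1)) = Mul(Add(Rational(-2, 3), y, Mul(y, Pow(s, -1))), Pow(Add(-4, s), -1)) = Mul(Pow(Add(-4, s), -1), Add(Rational(-2, 3), y, Mul(y, Pow(s, -1)))))
Mul(Mul(-44, Function('n')(-4, -1)), w) = Mul(Mul(-44, Mul(Pow(-1, -1), Pow(Add(-4, -1), -1), Add(-4, Mul(Rational(-2, 3), -1), Mul(-1, -4)))), 22) = Mul(Mul(-44, Mul(-1, Pow(-5, -1), Add(-4, Rational(2, 3), 4))), 22) = Mul(Mul(-44, Mul(-1, Rational(-1, 5), Rational(2, 3))), 22) = Mul(Mul(-44, Rational(2, 15)), 22) = Mul(Rational(-88, 15), 22) = Rational(-1936, 15)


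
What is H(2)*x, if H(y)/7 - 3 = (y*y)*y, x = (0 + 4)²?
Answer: 1232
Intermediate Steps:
x = 16 (x = 4² = 16)
H(y) = 21 + 7*y³ (H(y) = 21 + 7*((y*y)*y) = 21 + 7*(y²*y) = 21 + 7*y³)
H(2)*x = (21 + 7*2³)*16 = (21 + 7*8)*16 = (21 + 56)*16 = 77*16 = 1232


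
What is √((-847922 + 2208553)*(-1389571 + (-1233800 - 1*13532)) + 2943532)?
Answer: I*√3587849022261 ≈ 1.8942e+6*I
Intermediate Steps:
√((-847922 + 2208553)*(-1389571 + (-1233800 - 1*13532)) + 2943532) = √(1360631*(-1389571 + (-1233800 - 13532)) + 2943532) = √(1360631*(-1389571 - 1247332) + 2943532) = √(1360631*(-2636903) + 2943532) = √(-3587851965793 + 2943532) = √(-3587849022261) = I*√3587849022261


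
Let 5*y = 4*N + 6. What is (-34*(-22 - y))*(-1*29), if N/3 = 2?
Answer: -27608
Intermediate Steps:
N = 6 (N = 3*2 = 6)
y = 6 (y = (4*6 + 6)/5 = (24 + 6)/5 = (1/5)*30 = 6)
(-34*(-22 - y))*(-1*29) = (-34*(-22 - 1*6))*(-1*29) = -34*(-22 - 6)*(-29) = -34*(-28)*(-29) = 952*(-29) = -27608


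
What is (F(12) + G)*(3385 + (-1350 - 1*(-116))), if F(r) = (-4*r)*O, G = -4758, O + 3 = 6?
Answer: -10544202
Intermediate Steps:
O = 3 (O = -3 + 6 = 3)
F(r) = -12*r (F(r) = -4*r*3 = -12*r)
(F(12) + G)*(3385 + (-1350 - 1*(-116))) = (-12*12 - 4758)*(3385 + (-1350 - 1*(-116))) = (-144 - 4758)*(3385 + (-1350 + 116)) = -4902*(3385 - 1234) = -4902*2151 = -10544202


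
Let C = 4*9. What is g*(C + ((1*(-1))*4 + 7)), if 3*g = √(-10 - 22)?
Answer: 52*I*√2 ≈ 73.539*I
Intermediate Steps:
g = 4*I*√2/3 (g = √(-10 - 22)/3 = √(-32)/3 = (4*I*√2)/3 = 4*I*√2/3 ≈ 1.8856*I)
C = 36
g*(C + ((1*(-1))*4 + 7)) = (4*I*√2/3)*(36 + ((1*(-1))*4 + 7)) = (4*I*√2/3)*(36 + (-1*4 + 7)) = (4*I*√2/3)*(36 + (-4 + 7)) = (4*I*√2/3)*(36 + 3) = (4*I*√2/3)*39 = 52*I*√2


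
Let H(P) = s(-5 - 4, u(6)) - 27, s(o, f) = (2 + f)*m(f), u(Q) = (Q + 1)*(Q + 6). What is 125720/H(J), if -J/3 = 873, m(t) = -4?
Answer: -17960/53 ≈ -338.87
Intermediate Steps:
u(Q) = (1 + Q)*(6 + Q)
J = -2619 (J = -3*873 = -2619)
s(o, f) = -8 - 4*f (s(o, f) = (2 + f)*(-4) = -8 - 4*f)
H(P) = -371 (H(P) = (-8 - 4*(6 + 6**2 + 7*6)) - 27 = (-8 - 4*(6 + 36 + 42)) - 27 = (-8 - 4*84) - 27 = (-8 - 336) - 27 = -344 - 27 = -371)
125720/H(J) = 125720/(-371) = 125720*(-1/371) = -17960/53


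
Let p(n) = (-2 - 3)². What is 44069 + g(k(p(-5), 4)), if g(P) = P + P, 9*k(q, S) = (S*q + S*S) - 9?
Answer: 396835/9 ≈ 44093.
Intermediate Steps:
p(n) = 25 (p(n) = (-5)² = 25)
k(q, S) = -1 + S²/9 + S*q/9 (k(q, S) = ((S*q + S*S) - 9)/9 = ((S*q + S²) - 9)/9 = ((S² + S*q) - 9)/9 = (-9 + S² + S*q)/9 = -1 + S²/9 + S*q/9)
g(P) = 2*P
44069 + g(k(p(-5), 4)) = 44069 + 2*(-1 + (⅑)*4² + (⅑)*4*25) = 44069 + 2*(-1 + (⅑)*16 + 100/9) = 44069 + 2*(-1 + 16/9 + 100/9) = 44069 + 2*(107/9) = 44069 + 214/9 = 396835/9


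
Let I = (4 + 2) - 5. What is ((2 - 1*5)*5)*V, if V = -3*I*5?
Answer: 225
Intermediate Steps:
I = 1 (I = 6 - 5 = 1)
V = -15 (V = -3*1*5 = -3*5 = -15)
((2 - 1*5)*5)*V = ((2 - 1*5)*5)*(-15) = ((2 - 5)*5)*(-15) = -3*5*(-15) = -15*(-15) = 225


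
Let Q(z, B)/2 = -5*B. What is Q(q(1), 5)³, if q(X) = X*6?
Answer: -125000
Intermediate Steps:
q(X) = 6*X
Q(z, B) = -10*B (Q(z, B) = 2*(-5*B) = -10*B)
Q(q(1), 5)³ = (-10*5)³ = (-50)³ = -125000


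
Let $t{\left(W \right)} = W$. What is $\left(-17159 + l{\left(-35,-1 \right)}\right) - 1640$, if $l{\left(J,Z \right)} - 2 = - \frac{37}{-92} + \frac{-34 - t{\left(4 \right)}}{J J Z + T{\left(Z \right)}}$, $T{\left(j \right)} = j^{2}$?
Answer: $- \frac{132290237}{7038} \approx -18797.0$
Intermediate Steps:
$l{\left(J,Z \right)} = \frac{221}{92} - \frac{38}{Z^{2} + Z J^{2}}$ ($l{\left(J,Z \right)} = 2 + \left(- \frac{37}{-92} + \frac{-34 - 4}{J J Z + Z^{2}}\right) = 2 + \left(\left(-37\right) \left(- \frac{1}{92}\right) + \frac{-34 - 4}{J^{2} Z + Z^{2}}\right) = 2 + \left(\frac{37}{92} - \frac{38}{Z J^{2} + Z^{2}}\right) = 2 + \left(\frac{37}{92} - \frac{38}{Z^{2} + Z J^{2}}\right) = \frac{221}{92} - \frac{38}{Z^{2} + Z J^{2}}$)
$\left(-17159 + l{\left(-35,-1 \right)}\right) - 1640 = \left(-17159 + \frac{-3496 + 221 \left(-1\right)^{2} + 221 \left(-1\right) \left(-35\right)^{2}}{92 \left(-1\right) \left(-1 + \left(-35\right)^{2}\right)}\right) - 1640 = \left(-17159 + \frac{1}{92} \left(-1\right) \frac{1}{-1 + 1225} \left(-3496 + 221 \cdot 1 + 221 \left(-1\right) 1225\right)\right) - 1640 = \left(-17159 + \frac{1}{92} \left(-1\right) \frac{1}{1224} \left(-3496 + 221 - 270725\right)\right) - 1640 = \left(-17159 + \frac{1}{92} \left(-1\right) \frac{1}{1224} \left(-274000\right)\right) - 1640 = \left(-17159 + \frac{17125}{7038}\right) - 1640 = - \frac{120747917}{7038} - 1640 = - \frac{132290237}{7038}$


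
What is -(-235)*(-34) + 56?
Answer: -7934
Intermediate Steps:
-(-235)*(-34) + 56 = -47*170 + 56 = -7990 + 56 = -7934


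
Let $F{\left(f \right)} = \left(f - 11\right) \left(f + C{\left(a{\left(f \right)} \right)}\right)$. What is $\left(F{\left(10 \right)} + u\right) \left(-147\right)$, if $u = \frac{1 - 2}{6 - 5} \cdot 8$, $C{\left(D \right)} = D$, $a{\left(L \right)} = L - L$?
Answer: $2646$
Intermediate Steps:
$a{\left(L \right)} = 0$
$F{\left(f \right)} = f \left(-11 + f\right)$ ($F{\left(f \right)} = \left(f - 11\right) \left(f + 0\right) = \left(-11 + f\right) f = f \left(-11 + f\right)$)
$u = -8$ ($u = - 1^{-1} \cdot 8 = \left(-1\right) 1 \cdot 8 = \left(-1\right) 8 = -8$)
$\left(F{\left(10 \right)} + u\right) \left(-147\right) = \left(10 \left(-11 + 10\right) - 8\right) \left(-147\right) = \left(10 \left(-1\right) - 8\right) \left(-147\right) = \left(-10 - 8\right) \left(-147\right) = \left(-18\right) \left(-147\right) = 2646$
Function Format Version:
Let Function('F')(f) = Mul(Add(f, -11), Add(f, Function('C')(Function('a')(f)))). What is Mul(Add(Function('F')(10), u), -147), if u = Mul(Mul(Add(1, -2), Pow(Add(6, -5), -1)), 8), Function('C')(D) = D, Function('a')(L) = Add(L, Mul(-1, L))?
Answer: 2646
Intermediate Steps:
Function('a')(L) = 0
Function('F')(f) = Mul(f, Add(-11, f)) (Function('F')(f) = Mul(Add(f, -11), Add(f, 0)) = Mul(Add(-11, f), f) = Mul(f, Add(-11, f)))
u = -8 (u = Mul(Mul(-1, Pow(1, -1)), 8) = Mul(Mul(-1, 1), 8) = Mul(-1, 8) = -8)
Mul(Add(Function('F')(10), u), -147) = Mul(Add(Mul(10, Add(-11, 10)), -8), -147) = Mul(Add(Mul(10, -1), -8), -147) = Mul(Add(-10, -8), -147) = Mul(-18, -147) = 2646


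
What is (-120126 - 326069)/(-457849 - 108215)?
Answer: 446195/566064 ≈ 0.78824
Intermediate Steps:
(-120126 - 326069)/(-457849 - 108215) = -446195/(-566064) = -446195*(-1/566064) = 446195/566064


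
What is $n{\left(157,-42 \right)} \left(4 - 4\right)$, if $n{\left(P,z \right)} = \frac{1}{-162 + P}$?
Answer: $0$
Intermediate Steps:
$n{\left(157,-42 \right)} \left(4 - 4\right) = \frac{4 - 4}{-162 + 157} = \frac{4 - 4}{-5} = \left(- \frac{1}{5}\right) 0 = 0$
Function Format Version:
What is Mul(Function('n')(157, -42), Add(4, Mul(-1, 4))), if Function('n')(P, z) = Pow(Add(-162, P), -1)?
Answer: 0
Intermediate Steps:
Mul(Function('n')(157, -42), Add(4, Mul(-1, 4))) = Mul(Pow(Add(-162, 157), -1), Add(4, Mul(-1, 4))) = Mul(Pow(-5, -1), Add(4, -4)) = Mul(Rational(-1, 5), 0) = 0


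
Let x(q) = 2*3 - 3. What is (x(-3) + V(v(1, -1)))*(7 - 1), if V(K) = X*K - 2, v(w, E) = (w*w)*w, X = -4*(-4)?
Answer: 102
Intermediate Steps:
x(q) = 3 (x(q) = 6 - 3 = 3)
X = 16
v(w, E) = w³ (v(w, E) = w²*w = w³)
V(K) = -2 + 16*K (V(K) = 16*K - 2 = -2 + 16*K)
(x(-3) + V(v(1, -1)))*(7 - 1) = (3 + (-2 + 16*1³))*(7 - 1) = (3 + (-2 + 16*1))*6 = (3 + (-2 + 16))*6 = (3 + 14)*6 = 17*6 = 102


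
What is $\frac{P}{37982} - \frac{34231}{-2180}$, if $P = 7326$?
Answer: $\frac{658066261}{41400380} \approx 15.895$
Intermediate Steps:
$\frac{P}{37982} - \frac{34231}{-2180} = \frac{7326}{37982} - \frac{34231}{-2180} = 7326 \cdot \frac{1}{37982} - - \frac{34231}{2180} = \frac{3663}{18991} + \frac{34231}{2180} = \frac{658066261}{41400380}$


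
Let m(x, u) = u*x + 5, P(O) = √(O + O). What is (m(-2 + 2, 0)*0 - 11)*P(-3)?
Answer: -11*I*√6 ≈ -26.944*I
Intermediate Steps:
P(O) = √2*√O (P(O) = √(2*O) = √2*√O)
m(x, u) = 5 + u*x
(m(-2 + 2, 0)*0 - 11)*P(-3) = ((5 + 0*(-2 + 2))*0 - 11)*(√2*√(-3)) = ((5 + 0*0)*0 - 11)*(√2*(I*√3)) = ((5 + 0)*0 - 11)*(I*√6) = (5*0 - 11)*(I*√6) = (0 - 11)*(I*√6) = -11*I*√6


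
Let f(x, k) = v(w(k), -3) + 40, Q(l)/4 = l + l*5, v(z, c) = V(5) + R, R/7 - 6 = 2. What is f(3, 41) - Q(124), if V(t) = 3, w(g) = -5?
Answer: -2877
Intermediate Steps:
R = 56 (R = 42 + 7*2 = 42 + 14 = 56)
v(z, c) = 59 (v(z, c) = 3 + 56 = 59)
Q(l) = 24*l (Q(l) = 4*(l + l*5) = 4*(l + 5*l) = 4*(6*l) = 24*l)
f(x, k) = 99 (f(x, k) = 59 + 40 = 99)
f(3, 41) - Q(124) = 99 - 24*124 = 99 - 1*2976 = 99 - 2976 = -2877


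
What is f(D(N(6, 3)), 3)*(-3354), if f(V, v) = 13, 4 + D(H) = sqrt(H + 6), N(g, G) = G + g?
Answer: -43602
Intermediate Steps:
D(H) = -4 + sqrt(6 + H) (D(H) = -4 + sqrt(H + 6) = -4 + sqrt(6 + H))
f(D(N(6, 3)), 3)*(-3354) = 13*(-3354) = -43602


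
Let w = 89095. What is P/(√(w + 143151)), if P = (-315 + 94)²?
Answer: 48841*√232246/232246 ≈ 101.35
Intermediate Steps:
P = 48841 (P = (-221)² = 48841)
P/(√(w + 143151)) = 48841/(√(89095 + 143151)) = 48841/(√232246) = 48841*(√232246/232246) = 48841*√232246/232246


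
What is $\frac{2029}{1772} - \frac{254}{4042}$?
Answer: $\frac{3875565}{3581212} \approx 1.0822$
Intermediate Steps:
$\frac{2029}{1772} - \frac{254}{4042} = 2029 \cdot \frac{1}{1772} - \frac{127}{2021} = \frac{2029}{1772} - \frac{127}{2021} = \frac{3875565}{3581212}$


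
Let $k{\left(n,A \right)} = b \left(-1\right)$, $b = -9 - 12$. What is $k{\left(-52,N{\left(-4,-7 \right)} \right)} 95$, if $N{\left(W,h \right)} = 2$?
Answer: $1995$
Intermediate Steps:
$b = -21$ ($b = -9 - 12 = -21$)
$k{\left(n,A \right)} = 21$ ($k{\left(n,A \right)} = \left(-21\right) \left(-1\right) = 21$)
$k{\left(-52,N{\left(-4,-7 \right)} \right)} 95 = 21 \cdot 95 = 1995$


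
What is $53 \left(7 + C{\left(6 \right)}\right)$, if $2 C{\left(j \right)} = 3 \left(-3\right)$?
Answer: $\frac{265}{2} \approx 132.5$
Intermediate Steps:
$C{\left(j \right)} = - \frac{9}{2}$ ($C{\left(j \right)} = \frac{3 \left(-3\right)}{2} = \frac{1}{2} \left(-9\right) = - \frac{9}{2}$)
$53 \left(7 + C{\left(6 \right)}\right) = 53 \left(7 - \frac{9}{2}\right) = 53 \cdot \frac{5}{2} = \frac{265}{2}$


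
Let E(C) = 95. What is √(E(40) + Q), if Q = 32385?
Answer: 4*√2030 ≈ 180.22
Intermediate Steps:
√(E(40) + Q) = √(95 + 32385) = √32480 = 4*√2030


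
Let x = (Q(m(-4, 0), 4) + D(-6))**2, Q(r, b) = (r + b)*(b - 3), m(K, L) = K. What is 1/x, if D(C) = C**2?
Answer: 1/1296 ≈ 0.00077160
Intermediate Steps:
Q(r, b) = (-3 + b)*(b + r) (Q(r, b) = (b + r)*(-3 + b) = (-3 + b)*(b + r))
x = 1296 (x = ((4**2 - 3*4 - 3*(-4) + 4*(-4)) + (-6)**2)**2 = ((16 - 12 + 12 - 16) + 36)**2 = (0 + 36)**2 = 36**2 = 1296)
1/x = 1/1296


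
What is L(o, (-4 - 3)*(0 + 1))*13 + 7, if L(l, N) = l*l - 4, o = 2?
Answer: 7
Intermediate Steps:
L(l, N) = -4 + l² (L(l, N) = l² - 4 = -4 + l²)
L(o, (-4 - 3)*(0 + 1))*13 + 7 = (-4 + 2²)*13 + 7 = (-4 + 4)*13 + 7 = 0*13 + 7 = 0 + 7 = 7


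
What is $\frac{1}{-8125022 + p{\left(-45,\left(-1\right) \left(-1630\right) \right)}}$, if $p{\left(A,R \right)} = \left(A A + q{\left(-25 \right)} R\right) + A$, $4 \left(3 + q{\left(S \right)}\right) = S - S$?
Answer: $- \frac{1}{8127932} \approx -1.2303 \cdot 10^{-7}$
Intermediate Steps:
$q{\left(S \right)} = -3$ ($q{\left(S \right)} = -3 + \frac{S - S}{4} = -3 + \frac{1}{4} \cdot 0 = -3 + 0 = -3$)
$p{\left(A,R \right)} = A + A^{2} - 3 R$ ($p{\left(A,R \right)} = \left(A A - 3 R\right) + A = \left(A^{2} - 3 R\right) + A = A + A^{2} - 3 R$)
$\frac{1}{-8125022 + p{\left(-45,\left(-1\right) \left(-1630\right) \right)}} = \frac{1}{-8125022 - \left(45 - 2025 + 3 \left(-1\right) \left(-1630\right)\right)} = \frac{1}{-8125022 - 2910} = \frac{1}{-8127932} = - \frac{1}{8127932}$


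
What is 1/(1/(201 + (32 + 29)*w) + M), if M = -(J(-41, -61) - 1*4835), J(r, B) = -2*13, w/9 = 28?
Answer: 15573/75700354 ≈ 0.00020572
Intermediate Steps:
w = 252 (w = 9*28 = 252)
J(r, B) = -26
M = 4861 (M = -(-26 - 1*4835) = -(-26 - 4835) = -1*(-4861) = 4861)
1/(1/(201 + (32 + 29)*w) + M) = 1/(1/(201 + (32 + 29)*252) + 4861) = 1/(1/(201 + 61*252) + 4861) = 1/(1/(201 + 15372) + 4861) = 1/(1/15573 + 4861) = 1/(75700354/15573) = 15573/75700354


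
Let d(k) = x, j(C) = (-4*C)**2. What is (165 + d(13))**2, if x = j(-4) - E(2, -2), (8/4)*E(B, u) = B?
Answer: 176400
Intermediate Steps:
E(B, u) = B/2
j(C) = 16*C**2
x = 255 (x = 16*(-4)**2 - 2/2 = 16*16 - 1*1 = 256 - 1 = 255)
d(k) = 255
(165 + d(13))**2 = (165 + 255)**2 = 420**2 = 176400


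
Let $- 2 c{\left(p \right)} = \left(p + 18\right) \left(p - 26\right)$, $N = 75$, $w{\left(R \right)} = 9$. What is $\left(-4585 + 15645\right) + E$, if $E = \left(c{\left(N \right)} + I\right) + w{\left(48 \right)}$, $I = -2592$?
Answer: $\frac{12397}{2} \approx 6198.5$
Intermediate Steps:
$c{\left(p \right)} = - \frac{\left(-26 + p\right) \left(18 + p\right)}{2}$ ($c{\left(p \right)} = - \frac{\left(p + 18\right) \left(p - 26\right)}{2} = - \frac{\left(18 + p\right) \left(-26 + p\right)}{2} = - \frac{\left(-26 + p\right) \left(18 + p\right)}{2}$)
$E = - \frac{9723}{2}$ ($E = \left(\left(234 + 4 \cdot 75 - \frac{75^{2}}{2}\right) - 2592\right) + 9 = \left(\left(234 + 300 - \frac{5625}{2}\right) - 2592\right) + 9 = \left(- \frac{4557}{2} - 2592\right) + 9 = - \frac{9741}{2} + 9 = - \frac{9723}{2} \approx -4861.5$)
$\left(-4585 + 15645\right) + E = \left(-4585 + 15645\right) - \frac{9723}{2} = 11060 - \frac{9723}{2} = \frac{12397}{2}$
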